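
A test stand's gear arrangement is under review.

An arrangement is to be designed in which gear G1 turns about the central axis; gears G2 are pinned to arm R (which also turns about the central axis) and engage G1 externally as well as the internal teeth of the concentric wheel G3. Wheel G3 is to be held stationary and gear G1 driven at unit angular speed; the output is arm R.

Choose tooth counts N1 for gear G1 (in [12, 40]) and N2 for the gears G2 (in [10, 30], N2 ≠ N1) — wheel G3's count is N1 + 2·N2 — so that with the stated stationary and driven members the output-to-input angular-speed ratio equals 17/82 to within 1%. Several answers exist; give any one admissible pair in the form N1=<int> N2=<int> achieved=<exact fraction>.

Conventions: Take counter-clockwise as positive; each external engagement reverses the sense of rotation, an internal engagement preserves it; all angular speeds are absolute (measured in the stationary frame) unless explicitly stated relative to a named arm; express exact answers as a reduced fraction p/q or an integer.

N1=17 N2=24 achieved=17/82

topology: planetary set — design target 17/82, arm = carrier (Willis)
Willis with ω_ring = 0: ω_arm/ω_sun = N1/(N1+N3); set equal to 17/82  ⇒  N3/N1 = 1/(17/82) − 1 = 65/17
N3 = N1 + 2·N2  ⇒  N2/N1 = (N3/N1 − 1)/2 = (65/17 − 1)/2 = 24/17
smallest multiple with N1 ≥ 12 and N2 ≥ 10: k = 1  ⇒  N1 = 1·17 = 17, N2 = 1·24 = 24 (N1 ≤ 40, N2 ≤ 30, N2 ≠ N1 ✓), N3 = 17 + 2·24 = 65
check: N1/(N1+N3) with N1 = 17, N3 = 65 gives 17/82; |achieved − target| = 0 ≤ 17/8200 ✓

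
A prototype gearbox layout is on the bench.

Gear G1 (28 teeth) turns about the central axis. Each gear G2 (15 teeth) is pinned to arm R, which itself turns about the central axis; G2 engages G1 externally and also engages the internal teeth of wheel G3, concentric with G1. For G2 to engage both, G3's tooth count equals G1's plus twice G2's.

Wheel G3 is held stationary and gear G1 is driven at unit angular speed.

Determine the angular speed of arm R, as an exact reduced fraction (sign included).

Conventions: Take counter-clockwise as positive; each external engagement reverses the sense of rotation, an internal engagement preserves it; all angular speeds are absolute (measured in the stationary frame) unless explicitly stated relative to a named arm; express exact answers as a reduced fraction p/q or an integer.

14/43

topology: planetary set — G1 28T / G2 15T / G3 58T, arm = carrier (Willis)
ring teeth: 28 + 2·15 = 58
28(ω_sun−ω_arm) = −58(ω_ring−ω_arm),  ω_ring = 0, ω_sun = 1
28(1−ω_arm) = −58(0−ω_arm)  ⇒  86·ω_arm = 28  ⇒  ω_arm = 14/43
exact speed ratio = 14/43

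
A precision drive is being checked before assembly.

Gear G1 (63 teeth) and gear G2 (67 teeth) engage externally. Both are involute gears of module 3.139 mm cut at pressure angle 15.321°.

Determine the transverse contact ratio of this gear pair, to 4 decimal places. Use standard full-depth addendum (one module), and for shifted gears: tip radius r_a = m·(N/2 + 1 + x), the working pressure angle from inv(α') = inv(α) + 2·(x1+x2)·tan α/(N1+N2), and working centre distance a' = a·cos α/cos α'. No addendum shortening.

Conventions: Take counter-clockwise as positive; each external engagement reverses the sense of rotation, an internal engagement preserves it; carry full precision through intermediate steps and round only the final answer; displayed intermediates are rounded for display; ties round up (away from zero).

recognized (one external pair, fixed centres): single-mesh tooth geometry, m = 3.139, N1 = 63, N2 = 67
base radii: r_b1 = 95.364421, r_b2 = 101.419305
tip radii: r_a1 = 102.017500, r_a2 = 108.295500
no profile shift: α' = α, a' = a
action lengths: √(r_a1²−r_b1²) = 36.238066, √(r_a2²−r_b2²) = 37.974200
base pitch p_b = π·m·cos α = 9.510989
CR = (36.238066 + 37.974200 − 204.035000·sin 15.32100°)/9.510989 = 2.134457
contact ratio ≈ 2.1345

2.1345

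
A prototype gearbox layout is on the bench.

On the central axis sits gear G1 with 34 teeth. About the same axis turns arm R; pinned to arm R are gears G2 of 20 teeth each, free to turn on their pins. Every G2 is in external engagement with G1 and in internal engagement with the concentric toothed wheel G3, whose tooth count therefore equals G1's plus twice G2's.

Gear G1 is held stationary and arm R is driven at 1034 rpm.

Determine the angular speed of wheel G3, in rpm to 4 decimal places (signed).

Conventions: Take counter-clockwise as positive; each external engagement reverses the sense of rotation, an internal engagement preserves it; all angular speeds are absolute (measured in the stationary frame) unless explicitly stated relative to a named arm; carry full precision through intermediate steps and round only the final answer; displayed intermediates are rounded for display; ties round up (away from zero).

recognized (axles ride arm R): planetary set, 34/20/74 teeth
normalise by the input: solve with ω_arm = 1, then scale by 1034 rpm
ring teeth: 34 + 2·20 = 74
34(ω_sun−ω_arm) = −74(ω_ring−ω_arm),  ω_sun = 0, ω_arm = 1
ω_ring = 1 − (34/74)(0−1) = 54/37
scale: ω_ring = 54/37 × 1034 rpm = +1509.0811 rpm

+1509.0811 rpm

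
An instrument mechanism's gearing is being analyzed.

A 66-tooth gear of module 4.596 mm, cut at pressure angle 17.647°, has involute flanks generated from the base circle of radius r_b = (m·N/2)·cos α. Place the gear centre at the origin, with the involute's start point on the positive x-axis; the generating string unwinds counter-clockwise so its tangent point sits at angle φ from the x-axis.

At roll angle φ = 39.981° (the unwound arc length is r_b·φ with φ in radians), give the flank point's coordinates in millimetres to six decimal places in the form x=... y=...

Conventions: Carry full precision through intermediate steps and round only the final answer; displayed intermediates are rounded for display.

x=175.549708 y=15.586056

recognized (one wheel, involute flank): single-mesh tooth geometry, m = 4.596, N = 66
pitch radius r_p = m·N/2 = 4.596·66/2 = 151.668000
base radius r_b = r_p·cos α = 151.668000·cos 17.647° = 144.530855
roll angle φ = 39.981° = 0.69780009 rad
x = r_b·(cos φ + φ·sin φ) = 175.549708
y = r_b·(sin φ − φ·cos φ) = 15.586056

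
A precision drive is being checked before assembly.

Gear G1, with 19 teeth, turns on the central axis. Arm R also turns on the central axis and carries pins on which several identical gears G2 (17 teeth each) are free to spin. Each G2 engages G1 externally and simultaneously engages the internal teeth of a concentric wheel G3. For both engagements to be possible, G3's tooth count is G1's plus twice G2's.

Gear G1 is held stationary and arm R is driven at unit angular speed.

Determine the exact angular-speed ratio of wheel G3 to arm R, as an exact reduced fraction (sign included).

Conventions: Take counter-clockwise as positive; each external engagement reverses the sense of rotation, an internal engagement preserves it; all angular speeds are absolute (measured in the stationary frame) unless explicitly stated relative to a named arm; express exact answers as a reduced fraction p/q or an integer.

72/53

class = planetary set [G3 = 19+2·17 = 53; Willis about the carrier]
ring teeth: 19 + 2·17 = 53
19(ω_sun−ω_arm) = −53(ω_ring−ω_arm),  ω_sun = 0, ω_arm = 1
ω_ring = 1 − (19/53)(0−1) = 72/53
ω_out/ω_in = 72/53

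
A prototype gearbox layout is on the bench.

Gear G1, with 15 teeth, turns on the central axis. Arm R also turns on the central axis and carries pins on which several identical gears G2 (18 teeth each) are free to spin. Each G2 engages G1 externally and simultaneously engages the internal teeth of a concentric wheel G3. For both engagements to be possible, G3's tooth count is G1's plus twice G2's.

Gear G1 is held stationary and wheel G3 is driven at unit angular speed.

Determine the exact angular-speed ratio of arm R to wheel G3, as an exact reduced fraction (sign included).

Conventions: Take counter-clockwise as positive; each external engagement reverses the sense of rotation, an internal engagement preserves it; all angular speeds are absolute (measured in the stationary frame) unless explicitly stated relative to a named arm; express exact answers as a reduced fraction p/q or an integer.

17/22

recognized (axles ride arm R): planetary set, 15/18/51 teeth
ring teeth: 15 + 2·18 = 51
15(ω_sun−ω_arm) = −51(ω_ring−ω_arm),  ω_sun = 0, ω_ring = 1
15(0−ω_arm) = −51(1−ω_arm)  ⇒  66·ω_arm = 51  ⇒  ω_arm = 17/22
ω_out/ω_in = 17/22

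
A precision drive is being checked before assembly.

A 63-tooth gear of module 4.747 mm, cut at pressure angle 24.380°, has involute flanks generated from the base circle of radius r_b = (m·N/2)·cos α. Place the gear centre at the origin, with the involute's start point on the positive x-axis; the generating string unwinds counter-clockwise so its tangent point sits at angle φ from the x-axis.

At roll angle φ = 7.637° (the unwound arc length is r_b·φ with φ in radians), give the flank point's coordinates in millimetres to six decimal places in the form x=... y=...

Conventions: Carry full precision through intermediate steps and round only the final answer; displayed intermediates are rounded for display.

topology: single-mesh involute geometry — m = 4.747, N = 63
pitch radius r_p = m·N/2 = 4.747·63/2 = 149.530500
base radius r_b = r_p·cos α = 149.530500·cos 24.380° = 136.196537
roll angle φ = 7.637° = 0.13329079 rad
x = r_b·(cos φ + φ·sin φ) = 137.401032
y = r_b·(sin φ − φ·cos φ) = 0.107318

x=137.401032 y=0.107318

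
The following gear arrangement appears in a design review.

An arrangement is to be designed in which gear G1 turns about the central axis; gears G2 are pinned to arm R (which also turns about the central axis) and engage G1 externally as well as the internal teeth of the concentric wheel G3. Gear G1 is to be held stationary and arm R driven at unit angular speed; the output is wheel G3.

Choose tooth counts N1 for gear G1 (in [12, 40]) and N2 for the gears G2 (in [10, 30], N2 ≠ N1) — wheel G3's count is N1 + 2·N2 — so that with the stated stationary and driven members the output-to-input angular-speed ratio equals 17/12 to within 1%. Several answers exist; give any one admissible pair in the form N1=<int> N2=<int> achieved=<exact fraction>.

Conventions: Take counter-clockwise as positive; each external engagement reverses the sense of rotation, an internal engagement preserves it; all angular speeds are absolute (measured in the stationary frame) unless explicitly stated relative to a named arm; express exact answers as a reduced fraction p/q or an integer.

planetary set to be sized for 17/12 (Willis relation)
Willis with ω_sun = 0: ω_ring/ω_arm = (N1+N3)/N3; set equal to 17/12  ⇒  N3/N1 = 1/(17/12 − 1) = 12/5
N3 = N1 + 2·N2  ⇒  N2/N1 = (N3/N1 − 1)/2 = (12/5 − 1)/2 = 7/10
smallest multiple with N1 ≥ 12 and N2 ≥ 10: k = 2  ⇒  N1 = 2·10 = 20, N2 = 2·7 = 14 (N1 ≤ 40, N2 ≤ 30, N2 ≠ N1 ✓), N3 = 20 + 2·14 = 48
check: (N1+N3)/N3 with N1 = 20, N3 = 48 gives 17/12; |achieved − target| = 0 ≤ 17/1200 ✓

N1=20 N2=14 achieved=17/12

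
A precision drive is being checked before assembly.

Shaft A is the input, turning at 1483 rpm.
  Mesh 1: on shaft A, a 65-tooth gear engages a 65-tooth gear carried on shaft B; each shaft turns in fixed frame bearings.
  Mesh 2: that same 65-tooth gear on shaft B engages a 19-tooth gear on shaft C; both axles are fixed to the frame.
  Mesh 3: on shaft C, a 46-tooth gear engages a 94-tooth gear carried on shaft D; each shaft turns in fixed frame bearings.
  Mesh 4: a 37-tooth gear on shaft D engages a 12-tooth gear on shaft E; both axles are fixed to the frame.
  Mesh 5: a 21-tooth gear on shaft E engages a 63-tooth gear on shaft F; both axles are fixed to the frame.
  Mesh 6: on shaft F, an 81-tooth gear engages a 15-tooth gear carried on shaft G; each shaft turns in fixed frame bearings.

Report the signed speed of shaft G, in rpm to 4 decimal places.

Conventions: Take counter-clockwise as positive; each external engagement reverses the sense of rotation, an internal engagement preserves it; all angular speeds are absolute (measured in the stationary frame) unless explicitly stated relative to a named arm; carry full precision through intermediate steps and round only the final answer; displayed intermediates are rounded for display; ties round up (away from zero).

6-mesh fixed-axis compound train (all bearings frame-fixed)
mesh 1 [65T→65T]: ω = 1483.0000×65/65 = 1483.0000 rpm, sense flips to −
mesh 2 [65T→19T]: ω = 1483.0000×65/19 = 5073.4211 rpm, sense flips to +
mesh 3 [46T→94T]: ω = 5073.4211×46/94 = 2482.7380 rpm, sense flips to −
mesh 4 [37T→12T]: ω = 2482.7380×37/12 = 7655.1087 rpm, sense flips to +
mesh 5 [21T→63T]: ω = 7655.1087×21/63 = 2551.7029 rpm, sense flips to −
mesh 6 [81T→15T]: ω = 2551.7029×81/15 = 13779.1957 rpm, sense flips to +
signed output speed = +13779.1957 rpm

+13779.1957 rpm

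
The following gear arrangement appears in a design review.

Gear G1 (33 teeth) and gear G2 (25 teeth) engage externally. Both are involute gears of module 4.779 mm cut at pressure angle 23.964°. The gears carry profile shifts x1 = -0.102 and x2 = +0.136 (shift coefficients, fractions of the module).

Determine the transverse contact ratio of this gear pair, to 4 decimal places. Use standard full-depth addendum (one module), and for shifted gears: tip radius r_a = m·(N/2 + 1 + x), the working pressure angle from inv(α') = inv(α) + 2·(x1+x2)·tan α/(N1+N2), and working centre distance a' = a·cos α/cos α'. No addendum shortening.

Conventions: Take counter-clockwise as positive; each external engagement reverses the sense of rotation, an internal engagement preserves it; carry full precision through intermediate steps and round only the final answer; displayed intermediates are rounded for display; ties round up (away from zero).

single-mesh involute tooth geometry (33T engaging 25T at module 4.779)
base radii: r_b1 = 72.056394, r_b2 = 54.588178
tip radii: r_a1 = 83.145042, r_a2 = 65.166444
inv(α') = inv(23.964°) + 2·(-0.102+0.136)·tan α/(33+25) = 0.02674643  ⇒  α' = 24.11407°
a' = a·cos α / cos α' = 138.5910·cos 23.964°/cos 24.11407° = 138.753008
action lengths: √(r_a1²−r_b1²) = 41.484624, √(r_a2²−r_b2²) = 35.592082
base pitch p_b = π·m·cos α = 13.719505
CR = (41.484624 + 35.592082 − 138.753008·sin 24.11407°)/13.719505 = 1.486098
contact ratio ≈ 1.4861

1.4861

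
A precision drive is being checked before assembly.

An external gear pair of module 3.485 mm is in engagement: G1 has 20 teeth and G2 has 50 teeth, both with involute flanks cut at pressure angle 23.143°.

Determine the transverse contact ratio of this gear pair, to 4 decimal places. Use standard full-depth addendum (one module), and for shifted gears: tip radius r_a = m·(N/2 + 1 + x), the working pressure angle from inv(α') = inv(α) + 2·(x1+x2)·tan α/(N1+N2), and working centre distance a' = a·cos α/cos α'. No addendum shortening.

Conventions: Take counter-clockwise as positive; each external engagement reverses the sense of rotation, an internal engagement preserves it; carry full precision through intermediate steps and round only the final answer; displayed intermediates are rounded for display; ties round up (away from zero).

1.5328

class = single-mesh tooth geometry [involute pair 20T × 50T, m = 3.485]
base radii: r_b1 = 32.045509, r_b2 = 80.113772
tip radii: r_a1 = 38.335000, r_a2 = 90.610000
no profile shift: α' = α, a' = a
action lengths: √(r_a1²−r_b1²) = 21.039430, √(r_a2²−r_b2²) = 42.331497
base pitch p_b = π·m·cos α = 10.067393
CR = (21.039430 + 42.331497 − 121.975000·sin 23.14300°)/10.067393 = 1.532812
contact ratio ≈ 1.5328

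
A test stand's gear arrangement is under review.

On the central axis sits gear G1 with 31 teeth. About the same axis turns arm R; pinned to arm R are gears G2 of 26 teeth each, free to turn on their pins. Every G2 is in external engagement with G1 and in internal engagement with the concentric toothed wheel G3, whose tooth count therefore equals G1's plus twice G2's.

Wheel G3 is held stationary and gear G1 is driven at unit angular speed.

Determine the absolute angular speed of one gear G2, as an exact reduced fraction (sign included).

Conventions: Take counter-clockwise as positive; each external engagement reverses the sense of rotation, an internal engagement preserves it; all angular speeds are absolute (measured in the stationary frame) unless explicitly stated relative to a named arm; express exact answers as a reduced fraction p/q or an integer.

class = planetary set [G3 = 31+2·26 = 83; Willis about the carrier]
ring teeth: 31 + 2·26 = 83
31(ω_sun−ω_arm) = −83(ω_ring−ω_arm),  ω_ring = 0, ω_sun = 1
31(1−ω_arm) = −83(0−ω_arm)  ⇒  114·ω_arm = 31  ⇒  ω_arm = 31/114
sun–planet mesh: 31·(1−31/114) = −26·(ω_p−ω_arm)  ⇒  ω_p−ω_arm = -2573/2964
ω_p = 31/114 − 2573/2964 = -31/52
exact speed ratio = -31/52

-31/52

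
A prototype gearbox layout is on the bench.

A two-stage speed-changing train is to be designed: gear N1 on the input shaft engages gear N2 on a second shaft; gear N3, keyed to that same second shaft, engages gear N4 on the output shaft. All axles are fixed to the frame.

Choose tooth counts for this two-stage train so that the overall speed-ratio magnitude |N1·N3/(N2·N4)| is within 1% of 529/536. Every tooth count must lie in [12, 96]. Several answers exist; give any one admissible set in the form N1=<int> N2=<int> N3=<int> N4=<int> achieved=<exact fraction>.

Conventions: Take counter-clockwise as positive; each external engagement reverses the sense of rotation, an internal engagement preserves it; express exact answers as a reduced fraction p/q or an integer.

class = fixed-axis compound train [2-stage, 529/536 wanted]
target = 529/536 in lowest terms: an exact hit needs N1·N3 = k·529 and N2·N4 = k·536 for one integer k, every count in [12, 96]; additionally prefer no 1:1 stage (N1 ≠ N2, N3 ≠ N4)
k = 1: no 1:1-free in-range split of k·529 and k·536 into factor pairs; take k = 2
k = 2: N1·N3 = 1058 = 23·46, N2·N4 = 1072 = 16·67
achieved = 23·46/(16·67) = 529/536; |achieved − target| = 0 ≤ 529/53600 ✓

N1=23 N2=16 N3=46 N4=67 achieved=529/536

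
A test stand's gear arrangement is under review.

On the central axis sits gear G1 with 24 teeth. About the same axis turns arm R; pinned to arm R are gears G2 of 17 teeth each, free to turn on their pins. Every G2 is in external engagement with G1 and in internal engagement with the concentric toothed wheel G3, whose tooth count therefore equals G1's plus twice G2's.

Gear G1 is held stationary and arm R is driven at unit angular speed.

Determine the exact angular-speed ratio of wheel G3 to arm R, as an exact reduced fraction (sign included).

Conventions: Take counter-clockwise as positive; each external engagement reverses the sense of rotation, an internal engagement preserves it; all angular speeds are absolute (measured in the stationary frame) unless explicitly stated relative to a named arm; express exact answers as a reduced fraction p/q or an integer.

41/29

class = planetary set [G3 = 24+2·17 = 58; Willis about the carrier]
ring teeth: 24 + 2·17 = 58
24(ω_sun−ω_arm) = −58(ω_ring−ω_arm),  ω_sun = 0, ω_arm = 1
ω_ring = 1 − (24/58)(0−1) = 41/29
ω_out/ω_in = 41/29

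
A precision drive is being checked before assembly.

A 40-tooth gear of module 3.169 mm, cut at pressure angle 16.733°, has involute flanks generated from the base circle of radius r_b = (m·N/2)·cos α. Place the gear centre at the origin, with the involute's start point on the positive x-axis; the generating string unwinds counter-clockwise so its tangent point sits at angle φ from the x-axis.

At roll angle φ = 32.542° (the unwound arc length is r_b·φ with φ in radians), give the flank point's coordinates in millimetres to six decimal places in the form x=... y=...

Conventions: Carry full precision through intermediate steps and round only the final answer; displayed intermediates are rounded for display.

single-mesh involute tooth geometry (40T wheel at module 3.169)
pitch radius r_p = m·N/2 = 3.169·40/2 = 63.380000
base radius r_b = r_p·cos α = 63.380000·cos 16.733° = 60.696290
roll angle φ = 32.542° = 0.56796505 rad
x = r_b·(cos φ + φ·sin φ) = 69.710648
y = r_b·(sin φ − φ·cos φ) = 3.588648

x=69.710648 y=3.588648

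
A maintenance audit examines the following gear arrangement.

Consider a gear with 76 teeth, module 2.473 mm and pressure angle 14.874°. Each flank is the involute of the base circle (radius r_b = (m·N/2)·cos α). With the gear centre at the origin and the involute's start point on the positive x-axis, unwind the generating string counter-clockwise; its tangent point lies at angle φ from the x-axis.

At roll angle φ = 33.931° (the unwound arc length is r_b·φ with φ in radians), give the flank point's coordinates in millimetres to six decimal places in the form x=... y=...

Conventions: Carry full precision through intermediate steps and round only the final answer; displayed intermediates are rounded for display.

x=105.382390 y=6.070142

class = single-mesh tooth geometry [base-circle involute, m = 2.473, 76T]
pitch radius r_p = m·N/2 = 2.473·76/2 = 93.974000
base radius r_b = r_p·cos α = 93.974000·cos 14.874° = 90.825182
roll angle φ = 33.931° = 0.59220767 rad
x = r_b·(cos φ + φ·sin φ) = 105.382390
y = r_b·(sin φ − φ·cos φ) = 6.070142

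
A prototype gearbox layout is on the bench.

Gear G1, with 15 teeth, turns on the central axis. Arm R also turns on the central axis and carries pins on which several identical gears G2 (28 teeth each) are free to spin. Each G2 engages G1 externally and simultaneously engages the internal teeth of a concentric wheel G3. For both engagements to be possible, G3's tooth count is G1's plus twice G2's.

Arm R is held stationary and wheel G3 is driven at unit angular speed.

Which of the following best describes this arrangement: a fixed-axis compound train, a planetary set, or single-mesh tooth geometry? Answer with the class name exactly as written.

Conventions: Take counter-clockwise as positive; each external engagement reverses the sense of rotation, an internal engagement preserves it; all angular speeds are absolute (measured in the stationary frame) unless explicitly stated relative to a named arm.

planetary set

topology: planetary set — G1 15T / G2 28T / G3 71T, arm = carrier (Willis)
classification: planetary set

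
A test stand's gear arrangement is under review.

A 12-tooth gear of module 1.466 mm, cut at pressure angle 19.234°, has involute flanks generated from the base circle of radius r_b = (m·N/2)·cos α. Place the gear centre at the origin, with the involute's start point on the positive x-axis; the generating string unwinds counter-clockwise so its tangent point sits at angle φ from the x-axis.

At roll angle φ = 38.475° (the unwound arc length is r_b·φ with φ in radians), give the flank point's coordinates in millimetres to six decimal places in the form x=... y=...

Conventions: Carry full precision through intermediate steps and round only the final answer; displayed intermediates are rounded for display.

x=9.971655 y=0.801079

class = single-mesh tooth geometry [base-circle involute, m = 1.466, 12T]
pitch radius r_p = m·N/2 = 1.466·12/2 = 8.796000
base radius r_b = r_p·cos α = 8.796000·cos 19.234° = 8.305017
roll angle φ = 38.475° = 0.67151543 rad
x = r_b·(cos φ + φ·sin φ) = 9.971655
y = r_b·(sin φ − φ·cos φ) = 0.801079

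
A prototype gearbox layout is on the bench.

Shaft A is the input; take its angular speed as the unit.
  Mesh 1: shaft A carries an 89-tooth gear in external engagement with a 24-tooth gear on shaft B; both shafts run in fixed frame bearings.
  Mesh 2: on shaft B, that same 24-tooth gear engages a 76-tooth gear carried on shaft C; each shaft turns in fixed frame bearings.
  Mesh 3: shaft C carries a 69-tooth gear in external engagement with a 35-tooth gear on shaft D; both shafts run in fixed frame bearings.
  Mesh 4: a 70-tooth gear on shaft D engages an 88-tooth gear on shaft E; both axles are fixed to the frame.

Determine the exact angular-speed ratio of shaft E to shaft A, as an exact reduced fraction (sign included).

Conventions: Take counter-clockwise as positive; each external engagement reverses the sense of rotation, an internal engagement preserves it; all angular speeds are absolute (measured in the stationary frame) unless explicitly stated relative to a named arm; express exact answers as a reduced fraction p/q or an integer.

class = fixed-axis compound train [4 meshes; 4 ratios multiply, 4 sense flips]
mesh 1 [89T→24T]: running ratio 89/24, sense −
mesh 2 [24T→76T]: running ratio 89/76, sense +
mesh 3 [69T→35T]: running ratio 6141/2660, sense −
mesh 4 [70T→88T]: running ratio 6141/3344, sense +
ω_out/ω_in = 6141/3344

6141/3344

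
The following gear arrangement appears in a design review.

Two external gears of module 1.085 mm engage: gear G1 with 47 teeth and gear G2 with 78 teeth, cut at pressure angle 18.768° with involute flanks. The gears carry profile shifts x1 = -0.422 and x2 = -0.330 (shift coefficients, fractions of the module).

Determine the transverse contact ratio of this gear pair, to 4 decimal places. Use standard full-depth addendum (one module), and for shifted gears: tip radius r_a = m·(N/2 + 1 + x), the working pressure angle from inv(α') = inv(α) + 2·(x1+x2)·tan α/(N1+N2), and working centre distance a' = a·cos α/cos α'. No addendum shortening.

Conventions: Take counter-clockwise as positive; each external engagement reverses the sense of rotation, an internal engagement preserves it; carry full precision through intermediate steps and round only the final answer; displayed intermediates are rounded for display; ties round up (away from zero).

2.0941

single-mesh involute tooth geometry (47T engaging 78T at module 1.085)
base radii: r_b1 = 24.141775, r_b2 = 40.065073
tip radii: r_a1 = 26.124630, r_a2 = 43.041950
inv(α') = inv(18.768°) + 2·(-0.422-0.330)·tan α/(47+78) = 0.00815273  ⇒  α' = 16.44664°
a' = a·cos α / cos α' = 67.8125·cos 18.768°/cos 16.44664° = 66.946024
action lengths: √(r_a1²−r_b1²) = 9.983536, √(r_a2²−r_b2²) = 15.728934
base pitch p_b = π·m·cos α = 3.227388
CR = (9.983536 + 15.728934 − 66.946024·sin 16.44664°)/3.227388 = 2.094127
contact ratio ≈ 2.0941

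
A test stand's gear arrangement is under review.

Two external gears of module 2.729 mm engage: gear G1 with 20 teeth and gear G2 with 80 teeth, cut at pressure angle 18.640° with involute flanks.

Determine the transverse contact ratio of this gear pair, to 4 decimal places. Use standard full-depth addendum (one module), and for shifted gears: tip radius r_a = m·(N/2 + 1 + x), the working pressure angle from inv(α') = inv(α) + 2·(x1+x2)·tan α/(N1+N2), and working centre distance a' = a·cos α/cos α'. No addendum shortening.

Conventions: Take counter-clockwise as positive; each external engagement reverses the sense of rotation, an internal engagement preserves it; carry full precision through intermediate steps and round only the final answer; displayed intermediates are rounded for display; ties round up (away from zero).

single-mesh involute tooth geometry (20T engaging 80T at module 2.729)
base radii: r_b1 = 25.858517, r_b2 = 103.434067
tip radii: r_a1 = 30.019000, r_a2 = 111.889000
no profile shift: α' = α, a' = a
action lengths: √(r_a1²−r_b1²) = 15.247212, √(r_a2²−r_b2²) = 42.667811
base pitch p_b = π·m·cos α = 8.123693
CR = (15.247212 + 42.667811 − 136.450000·sin 18.64000°)/8.123693 = 1.760622
contact ratio ≈ 1.7606

1.7606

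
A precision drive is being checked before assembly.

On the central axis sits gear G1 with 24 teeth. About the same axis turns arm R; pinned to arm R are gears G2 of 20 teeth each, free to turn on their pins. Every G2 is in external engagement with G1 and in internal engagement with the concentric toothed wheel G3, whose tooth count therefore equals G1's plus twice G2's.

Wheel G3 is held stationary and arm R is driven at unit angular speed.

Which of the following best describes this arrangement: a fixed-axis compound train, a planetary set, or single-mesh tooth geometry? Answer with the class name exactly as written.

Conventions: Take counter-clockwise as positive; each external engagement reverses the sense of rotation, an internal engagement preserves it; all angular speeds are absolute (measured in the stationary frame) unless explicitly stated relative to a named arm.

recognized (axles ride arm R): planetary set, 24/20/64 teeth
classification: planetary set

planetary set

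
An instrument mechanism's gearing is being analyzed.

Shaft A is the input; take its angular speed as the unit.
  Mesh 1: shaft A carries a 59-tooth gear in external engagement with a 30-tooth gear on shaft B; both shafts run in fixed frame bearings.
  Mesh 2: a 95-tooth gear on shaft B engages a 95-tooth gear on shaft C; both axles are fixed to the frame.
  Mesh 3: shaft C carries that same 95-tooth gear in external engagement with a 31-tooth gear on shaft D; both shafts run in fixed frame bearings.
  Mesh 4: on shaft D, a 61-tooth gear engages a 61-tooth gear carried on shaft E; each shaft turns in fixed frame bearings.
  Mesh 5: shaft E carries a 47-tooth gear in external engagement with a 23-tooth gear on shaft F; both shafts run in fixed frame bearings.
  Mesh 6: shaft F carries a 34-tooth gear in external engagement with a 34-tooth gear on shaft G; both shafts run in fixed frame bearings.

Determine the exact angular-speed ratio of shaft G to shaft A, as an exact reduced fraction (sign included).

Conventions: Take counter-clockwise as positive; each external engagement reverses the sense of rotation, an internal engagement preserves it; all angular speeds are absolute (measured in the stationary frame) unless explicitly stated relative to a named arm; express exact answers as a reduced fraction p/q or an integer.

52687/4278

class = fixed-axis compound train [6 meshes; 6 ratios multiply, 6 sense flips]
mesh 1 [59T→30T]: running ratio 59/30, sense −
mesh 2 [95T→95T]: running ratio 59/30, sense +
mesh 3 [95T→31T]: running ratio 1121/186, sense −
mesh 4 [61T→61T]: running ratio 1121/186, sense +
mesh 5 [47T→23T]: running ratio 52687/4278, sense −
mesh 6 [34T→34T]: running ratio 52687/4278, sense +
ω_out/ω_in = 52687/4278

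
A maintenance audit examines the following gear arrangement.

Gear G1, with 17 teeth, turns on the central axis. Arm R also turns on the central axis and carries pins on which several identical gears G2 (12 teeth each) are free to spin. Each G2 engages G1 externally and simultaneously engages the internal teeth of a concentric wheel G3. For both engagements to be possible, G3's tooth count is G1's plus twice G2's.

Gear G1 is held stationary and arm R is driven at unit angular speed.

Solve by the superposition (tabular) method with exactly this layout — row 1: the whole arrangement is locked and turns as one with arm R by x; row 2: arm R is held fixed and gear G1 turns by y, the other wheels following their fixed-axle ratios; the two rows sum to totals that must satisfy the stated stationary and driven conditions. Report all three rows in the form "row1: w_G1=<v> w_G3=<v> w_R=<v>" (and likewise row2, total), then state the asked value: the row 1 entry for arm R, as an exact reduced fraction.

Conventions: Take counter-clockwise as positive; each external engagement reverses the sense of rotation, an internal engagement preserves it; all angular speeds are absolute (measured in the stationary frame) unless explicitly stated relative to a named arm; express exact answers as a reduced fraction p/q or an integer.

row1: w_G1=1 w_G3=1 w_R=1
row2: w_G1=-1 w_G3=17/41 w_R=0
total: w_G1=0 w_G3=58/41 w_R=1
asked value: 1

class = planetary set [G3 = 17+2·12 = 41; Willis about the carrier]
row 1 (train locked, turned with arm): all members turn x
row 2 (arm held, sun turns y): ω_ring = −(17/41)·y, ω_arm = 0
boundary: total ω_sun = x + y = 0 and total ω_arm = x = 1  ⇒  y = -1, x = 1
row 2 ring = −(17/41)·(-1) = 17/41
totals (row 1 + row 2): sun 1 + (-1) = 0, ring 1 + 17/41 = 58/41, arm 1 + 0 = 1
asked cell (row1, arm) = 1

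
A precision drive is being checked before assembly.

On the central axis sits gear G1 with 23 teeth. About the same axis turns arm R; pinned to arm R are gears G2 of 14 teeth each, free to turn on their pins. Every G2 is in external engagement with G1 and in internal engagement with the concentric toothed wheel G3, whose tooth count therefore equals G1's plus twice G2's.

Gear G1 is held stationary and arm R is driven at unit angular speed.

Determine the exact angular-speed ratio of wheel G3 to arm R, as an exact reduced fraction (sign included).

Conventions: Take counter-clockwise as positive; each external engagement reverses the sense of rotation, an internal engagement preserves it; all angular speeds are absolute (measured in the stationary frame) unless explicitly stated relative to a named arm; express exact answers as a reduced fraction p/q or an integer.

74/51

planetary set (23T centre, 14T on arm, 51T internal) — Willis relation
ring teeth: 23 + 2·14 = 51
23(ω_sun−ω_arm) = −51(ω_ring−ω_arm),  ω_sun = 0, ω_arm = 1
ω_ring = 1 − (23/51)(0−1) = 74/51
ω_out/ω_in = 74/51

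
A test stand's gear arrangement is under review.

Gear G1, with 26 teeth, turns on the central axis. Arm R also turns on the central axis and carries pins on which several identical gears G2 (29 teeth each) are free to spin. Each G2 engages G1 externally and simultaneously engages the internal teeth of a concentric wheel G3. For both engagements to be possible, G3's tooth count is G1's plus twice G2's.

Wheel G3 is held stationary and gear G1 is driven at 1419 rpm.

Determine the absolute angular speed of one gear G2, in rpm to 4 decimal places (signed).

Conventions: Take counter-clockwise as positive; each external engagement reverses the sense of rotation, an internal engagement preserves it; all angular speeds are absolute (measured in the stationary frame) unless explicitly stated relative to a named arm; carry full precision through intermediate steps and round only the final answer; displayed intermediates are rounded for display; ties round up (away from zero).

planetary set (26T centre, 29T on arm, 84T internal) — Willis relation
normalise by the input: solve with ω_sun = 1, then scale by 1419 rpm
ring teeth: 26 + 2·29 = 84
26(ω_sun−ω_arm) = −84(ω_ring−ω_arm),  ω_ring = 0, ω_sun = 1
26(1−ω_arm) = −84(0−ω_arm)  ⇒  110·ω_arm = 26  ⇒  ω_arm = 13/55
sun–planet mesh: 26·(1−13/55) = −29·(ω_p−ω_arm)  ⇒  ω_p−ω_arm = -1092/1595
ω_p = 13/55 − 1092/1595 = -13/29
scale: ω_p = -13/29 × 1419 rpm = -636.1034 rpm

-636.1034 rpm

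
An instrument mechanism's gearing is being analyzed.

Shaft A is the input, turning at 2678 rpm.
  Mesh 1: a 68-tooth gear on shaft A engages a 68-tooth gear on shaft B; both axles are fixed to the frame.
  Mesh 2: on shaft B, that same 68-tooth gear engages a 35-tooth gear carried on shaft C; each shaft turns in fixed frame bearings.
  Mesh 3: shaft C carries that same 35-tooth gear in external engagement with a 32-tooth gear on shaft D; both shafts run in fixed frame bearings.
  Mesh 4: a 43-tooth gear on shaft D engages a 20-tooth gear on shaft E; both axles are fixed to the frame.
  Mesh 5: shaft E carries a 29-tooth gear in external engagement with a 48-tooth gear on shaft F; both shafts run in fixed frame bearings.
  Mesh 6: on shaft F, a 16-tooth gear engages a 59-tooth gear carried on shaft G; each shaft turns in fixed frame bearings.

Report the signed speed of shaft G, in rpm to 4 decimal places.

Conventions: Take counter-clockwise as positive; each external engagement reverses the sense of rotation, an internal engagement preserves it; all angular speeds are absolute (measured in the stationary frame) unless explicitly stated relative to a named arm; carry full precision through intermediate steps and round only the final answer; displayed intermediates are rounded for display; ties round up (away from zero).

class = fixed-axis compound train [6 meshes; 6 ratios multiply, 6 sense flips]
mesh 1 [68T→68T]: ω = 2678.0000×68/68 = 2678.0000 rpm, sense flips to −
mesh 2 [68T→35T]: ω = 2678.0000×68/35 = 5202.9714 rpm, sense flips to +
mesh 3 [35T→32T]: ω = 5202.9714×35/32 = 5690.7500 rpm, sense flips to −
mesh 4 [43T→20T]: ω = 5690.7500×43/20 = 12235.1125 rpm, sense flips to +
mesh 5 [29T→48T]: ω = 12235.1125×29/48 = 7392.0471 rpm, sense flips to −
mesh 6 [16T→59T]: ω = 7392.0471×16/59 = 2004.6230 rpm, sense flips to +
signed output speed = +2004.6230 rpm

+2004.6230 rpm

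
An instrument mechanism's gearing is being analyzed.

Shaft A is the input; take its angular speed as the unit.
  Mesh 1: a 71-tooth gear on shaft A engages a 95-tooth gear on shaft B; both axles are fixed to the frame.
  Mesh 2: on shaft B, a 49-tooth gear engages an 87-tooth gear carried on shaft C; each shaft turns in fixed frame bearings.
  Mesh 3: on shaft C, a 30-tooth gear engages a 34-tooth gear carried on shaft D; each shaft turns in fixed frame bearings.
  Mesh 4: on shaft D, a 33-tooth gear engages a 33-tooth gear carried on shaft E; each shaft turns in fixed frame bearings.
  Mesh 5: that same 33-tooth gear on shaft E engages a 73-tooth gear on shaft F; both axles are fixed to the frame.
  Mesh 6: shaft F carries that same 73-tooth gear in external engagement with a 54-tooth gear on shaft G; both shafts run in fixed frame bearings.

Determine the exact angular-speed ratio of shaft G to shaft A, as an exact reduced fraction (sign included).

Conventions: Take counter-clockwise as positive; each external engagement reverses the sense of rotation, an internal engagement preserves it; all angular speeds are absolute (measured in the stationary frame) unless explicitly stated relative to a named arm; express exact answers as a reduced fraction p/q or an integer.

38269/168606

class = fixed-axis compound train [6 meshes; 6 ratios multiply, 6 sense flips]
mesh 1 [71T→95T]: running ratio 71/95, sense −
mesh 2 [49T→87T]: running ratio 3479/8265, sense +
mesh 3 [30T→34T]: running ratio 3479/9367, sense −
mesh 4 [33T→33T]: running ratio 3479/9367, sense +
mesh 5 [33T→73T]: running ratio 114807/683791, sense −
mesh 6 [73T→54T]: running ratio 38269/168606, sense +
ω_out/ω_in = 38269/168606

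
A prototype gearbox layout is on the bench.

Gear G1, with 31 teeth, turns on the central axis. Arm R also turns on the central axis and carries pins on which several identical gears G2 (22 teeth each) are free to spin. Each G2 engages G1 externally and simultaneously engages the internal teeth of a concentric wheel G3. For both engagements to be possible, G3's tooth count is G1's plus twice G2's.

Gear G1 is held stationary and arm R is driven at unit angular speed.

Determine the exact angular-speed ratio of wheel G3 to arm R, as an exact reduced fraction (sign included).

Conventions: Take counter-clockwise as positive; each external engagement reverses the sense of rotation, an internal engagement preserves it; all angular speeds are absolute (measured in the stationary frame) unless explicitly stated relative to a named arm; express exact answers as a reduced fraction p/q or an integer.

106/75

topology: planetary set — G1 31T / G2 22T / G3 75T, arm = carrier (Willis)
ring teeth: 31 + 2·22 = 75
31(ω_sun−ω_arm) = −75(ω_ring−ω_arm),  ω_sun = 0, ω_arm = 1
ω_ring = 1 − (31/75)(0−1) = 106/75
ω_out/ω_in = 106/75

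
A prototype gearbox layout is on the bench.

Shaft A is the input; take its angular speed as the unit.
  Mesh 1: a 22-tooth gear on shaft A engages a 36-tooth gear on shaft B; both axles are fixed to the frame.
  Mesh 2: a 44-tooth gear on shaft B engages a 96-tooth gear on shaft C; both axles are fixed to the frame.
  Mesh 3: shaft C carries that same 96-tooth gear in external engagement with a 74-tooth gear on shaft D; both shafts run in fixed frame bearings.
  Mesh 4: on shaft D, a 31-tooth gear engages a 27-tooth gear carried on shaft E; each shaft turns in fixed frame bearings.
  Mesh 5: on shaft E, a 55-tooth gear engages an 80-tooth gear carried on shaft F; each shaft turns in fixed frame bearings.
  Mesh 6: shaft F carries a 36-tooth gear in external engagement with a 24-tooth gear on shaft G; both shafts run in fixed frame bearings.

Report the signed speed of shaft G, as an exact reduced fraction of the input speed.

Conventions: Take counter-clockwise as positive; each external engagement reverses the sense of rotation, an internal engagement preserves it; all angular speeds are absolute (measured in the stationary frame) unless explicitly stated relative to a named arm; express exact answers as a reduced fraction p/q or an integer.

6-mesh fixed-axis compound train (all bearings frame-fixed)
mesh 1 [22T→36T]: |ω|/ω_in = 1×22/36 = 11/18, sense flips to −
mesh 2 [44T→96T]: |ω|/ω_in = (11/18)×44/96 = 121/432, sense flips to +
mesh 3 [96T→74T]: |ω|/ω_in = (121/432)×96/74 = 121/333, sense flips to −
mesh 4 [31T→27T]: |ω|/ω_in = (121/333)×31/27 = 3751/8991, sense flips to +
mesh 5 [55T→80T]: |ω|/ω_in = (3751/8991)×55/80 = 41261/143856, sense flips to −
mesh 6 [36T→24T]: |ω|/ω_in = (41261/143856)×36/24 = 41261/95904, sense flips to +
signed output speed (× input speed) = 41261/95904

41261/95904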